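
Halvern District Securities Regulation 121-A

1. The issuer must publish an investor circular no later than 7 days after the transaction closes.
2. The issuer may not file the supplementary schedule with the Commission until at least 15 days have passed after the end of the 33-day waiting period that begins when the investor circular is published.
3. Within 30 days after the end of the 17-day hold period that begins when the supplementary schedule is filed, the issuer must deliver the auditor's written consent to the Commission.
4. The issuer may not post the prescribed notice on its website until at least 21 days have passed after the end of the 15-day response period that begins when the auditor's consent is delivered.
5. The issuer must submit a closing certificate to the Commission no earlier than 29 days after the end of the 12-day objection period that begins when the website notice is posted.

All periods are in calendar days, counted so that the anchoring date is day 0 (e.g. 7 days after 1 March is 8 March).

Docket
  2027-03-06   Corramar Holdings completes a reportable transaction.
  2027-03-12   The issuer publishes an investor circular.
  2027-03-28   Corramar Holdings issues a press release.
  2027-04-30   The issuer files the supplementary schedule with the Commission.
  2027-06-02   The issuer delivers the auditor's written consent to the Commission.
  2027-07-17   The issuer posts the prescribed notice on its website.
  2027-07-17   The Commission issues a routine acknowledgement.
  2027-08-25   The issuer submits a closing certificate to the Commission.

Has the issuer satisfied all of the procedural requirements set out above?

No

Step 1 — counting 7 days from 2027-03-06 (when the transaction closes) gives a deadline of 2027-03-13; done 2027-03-12 — timely.
Step 2 — must wait 15 days from 2027-04-14 (end of the 33-day waiting period, which began when the investor circular is published on 2027-03-12), so not before 2027-04-29; 2027-04-30 is on or after that date.
Step 3 — counting 30 days from 2027-05-17 (end of the 17-day hold period, which began when the supplementary schedule is filed on 2027-04-30) gives a deadline of 2027-06-16; done 2027-06-02 — timely.
Step 4 — must wait 21 days from 2027-06-17 (end of the 15-day response period, which began when the auditor's consent is delivered on 2027-06-02), so not before 2027-07-08; 2027-07-17 is on or after that date.
Step 5 — must wait 29 days from 2027-07-29 (end of the 12-day objection period, which began when the website notice is posted on 2027-07-17), so not before 2027-08-27; acted on 2027-08-25, 2 days prematurely.
Later steps need not be reached.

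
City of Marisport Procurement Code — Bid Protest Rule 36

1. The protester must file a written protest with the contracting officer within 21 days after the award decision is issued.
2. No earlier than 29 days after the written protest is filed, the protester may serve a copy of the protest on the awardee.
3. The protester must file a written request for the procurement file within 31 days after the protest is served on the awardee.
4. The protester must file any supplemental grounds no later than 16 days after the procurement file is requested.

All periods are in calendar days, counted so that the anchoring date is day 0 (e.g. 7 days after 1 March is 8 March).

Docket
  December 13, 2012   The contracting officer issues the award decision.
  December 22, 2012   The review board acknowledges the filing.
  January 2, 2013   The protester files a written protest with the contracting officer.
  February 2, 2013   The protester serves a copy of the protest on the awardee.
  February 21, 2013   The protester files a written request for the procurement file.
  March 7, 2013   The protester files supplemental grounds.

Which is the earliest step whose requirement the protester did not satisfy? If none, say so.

None — every step was satisfied

(1) due by December 13, 2012 + 21 days = January 3, 2013; completed January 2, 2013, before the deadline.
(2) permitted from January 2, 2013 + 29 days = January 31, 2013 onward; done February 2, 2013, after the minimum wait.
(3) due by February 2, 2013 + 31 days = March 5, 2013; done February 21, 2013 — timely.
(4) due by February 21, 2013 + 16 days = March 9, 2013; done March 7, 2013 — timely.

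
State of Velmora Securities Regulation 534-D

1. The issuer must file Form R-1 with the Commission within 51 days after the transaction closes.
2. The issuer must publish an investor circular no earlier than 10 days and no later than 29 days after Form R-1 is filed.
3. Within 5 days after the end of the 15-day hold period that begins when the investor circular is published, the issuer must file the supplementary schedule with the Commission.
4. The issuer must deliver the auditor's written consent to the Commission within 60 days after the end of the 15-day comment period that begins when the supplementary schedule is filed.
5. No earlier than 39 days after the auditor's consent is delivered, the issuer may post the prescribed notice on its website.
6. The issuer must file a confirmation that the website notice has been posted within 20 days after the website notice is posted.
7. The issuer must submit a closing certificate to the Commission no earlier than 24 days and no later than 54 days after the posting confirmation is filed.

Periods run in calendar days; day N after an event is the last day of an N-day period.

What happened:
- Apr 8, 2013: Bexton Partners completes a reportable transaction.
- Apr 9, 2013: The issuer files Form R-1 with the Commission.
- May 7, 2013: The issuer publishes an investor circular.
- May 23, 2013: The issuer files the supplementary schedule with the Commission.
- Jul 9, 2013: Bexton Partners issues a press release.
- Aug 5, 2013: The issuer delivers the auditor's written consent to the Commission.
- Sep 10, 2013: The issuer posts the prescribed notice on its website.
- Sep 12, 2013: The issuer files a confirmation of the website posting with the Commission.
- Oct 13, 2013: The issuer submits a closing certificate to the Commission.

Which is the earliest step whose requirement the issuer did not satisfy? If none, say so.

(1) due by Apr 8, 2013 + 51 days = May 29, 2013; Apr 9, 2013 is within that limit.
(2) the permitted window runs from Apr 9, 2013 + 10 = Apr 19, 2013 to Apr 9, 2013 + 29 = May 8, 2013; May 7, 2013 falls inside that range.
(3) due by May 22, 2013 + 5 days = May 27, 2013; done May 23, 2013 — timely.
(4) due by Jun 7, 2013 + 60 days = Aug 6, 2013; done Aug 5, 2013 — timely.
(5) permitted from Aug 5, 2013 + 39 days = Sep 13, 2013 onward; Sep 10, 2013 is 3 days before the earliest permitted date.
The procedure was therefore not followed at step 5.

Step 5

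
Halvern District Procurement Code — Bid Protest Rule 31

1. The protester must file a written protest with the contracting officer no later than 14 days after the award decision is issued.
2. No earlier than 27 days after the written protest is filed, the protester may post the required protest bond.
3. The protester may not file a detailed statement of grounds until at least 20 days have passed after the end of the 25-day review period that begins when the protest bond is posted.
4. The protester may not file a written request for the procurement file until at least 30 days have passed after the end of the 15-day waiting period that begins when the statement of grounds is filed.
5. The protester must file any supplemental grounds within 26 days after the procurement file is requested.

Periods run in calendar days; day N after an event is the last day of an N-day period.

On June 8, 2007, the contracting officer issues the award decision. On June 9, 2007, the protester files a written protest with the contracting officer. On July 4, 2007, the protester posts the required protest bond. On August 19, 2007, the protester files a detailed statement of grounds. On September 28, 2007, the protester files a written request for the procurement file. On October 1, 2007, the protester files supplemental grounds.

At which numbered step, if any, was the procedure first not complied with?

Step 1 — counting 14 days from June 8, 2007 (when the award decision is issued) gives a deadline of June 22, 2007; done June 9, 2007 — timely.
Step 2 — must wait 27 days from June 9, 2007 (when the written protest is filed), so not before July 6, 2007; July 4, 2007 is 2 days before the earliest permitted date.
No need to go further; step 2 was not satisfied.

Step 2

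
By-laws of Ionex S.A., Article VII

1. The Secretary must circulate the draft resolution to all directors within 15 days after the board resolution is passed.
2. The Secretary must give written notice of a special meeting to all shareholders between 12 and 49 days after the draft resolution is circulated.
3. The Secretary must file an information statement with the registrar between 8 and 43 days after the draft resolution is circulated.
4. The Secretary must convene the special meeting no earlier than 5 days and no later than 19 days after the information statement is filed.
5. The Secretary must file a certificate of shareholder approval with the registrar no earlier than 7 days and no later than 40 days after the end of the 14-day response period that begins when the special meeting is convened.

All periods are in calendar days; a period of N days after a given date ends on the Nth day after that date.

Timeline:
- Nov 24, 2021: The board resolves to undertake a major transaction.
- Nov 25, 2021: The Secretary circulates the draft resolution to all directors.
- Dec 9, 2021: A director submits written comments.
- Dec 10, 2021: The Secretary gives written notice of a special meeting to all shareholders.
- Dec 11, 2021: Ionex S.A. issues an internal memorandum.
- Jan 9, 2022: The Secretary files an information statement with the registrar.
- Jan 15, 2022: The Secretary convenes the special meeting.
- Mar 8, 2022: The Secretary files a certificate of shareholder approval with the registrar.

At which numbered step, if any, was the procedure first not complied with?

Step 3

(1) due by Nov 24, 2021 + 15 days = Dec 9, 2021; Nov 25, 2021 is within that limit.
(2) the permitted window runs from Nov 25, 2021 + 12 = Dec 7, 2021 to Nov 25, 2021 + 49 = Jan 13, 2022; Dec 10, 2021 falls inside that range.
(3) the permitted window runs from Nov 25, 2021 + 8 = Dec 3, 2021 to Nov 25, 2021 + 43 = Jan 7, 2022; done Jan 9, 2022 — 2 days after the window closed.
The procedure was therefore not followed at step 3.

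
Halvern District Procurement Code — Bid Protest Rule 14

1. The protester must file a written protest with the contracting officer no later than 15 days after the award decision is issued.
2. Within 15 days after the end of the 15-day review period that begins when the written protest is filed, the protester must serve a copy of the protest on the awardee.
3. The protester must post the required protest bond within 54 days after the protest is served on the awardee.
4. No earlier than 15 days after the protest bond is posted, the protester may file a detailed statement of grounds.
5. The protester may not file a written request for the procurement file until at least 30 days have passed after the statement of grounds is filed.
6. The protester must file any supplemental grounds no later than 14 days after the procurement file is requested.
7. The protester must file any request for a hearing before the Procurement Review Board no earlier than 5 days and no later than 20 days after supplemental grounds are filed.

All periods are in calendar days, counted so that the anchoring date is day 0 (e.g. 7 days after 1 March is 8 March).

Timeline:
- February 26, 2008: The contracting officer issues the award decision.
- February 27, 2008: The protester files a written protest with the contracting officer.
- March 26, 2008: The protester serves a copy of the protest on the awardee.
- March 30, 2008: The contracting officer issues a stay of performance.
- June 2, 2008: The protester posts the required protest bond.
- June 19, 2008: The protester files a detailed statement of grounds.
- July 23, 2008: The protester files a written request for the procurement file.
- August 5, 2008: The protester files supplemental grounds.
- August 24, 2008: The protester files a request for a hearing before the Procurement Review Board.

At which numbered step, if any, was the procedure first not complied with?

Step 3

Step 1: 15 days after February 26, 2008 (when the award decision is issued) is March 12, 2008; completed February 27, 2008, before the deadline.
Step 2: 15 days after March 13, 2008 (end of the 15-day review period, which began when the written protest is filed on February 27, 2008) is March 28, 2008; done March 26, 2008 — timely.
Step 3: 54 days after March 26, 2008 (when the protest is served on the awardee) is May 19, 2008; done June 2, 2008 — 14 days late.
The analysis stops there.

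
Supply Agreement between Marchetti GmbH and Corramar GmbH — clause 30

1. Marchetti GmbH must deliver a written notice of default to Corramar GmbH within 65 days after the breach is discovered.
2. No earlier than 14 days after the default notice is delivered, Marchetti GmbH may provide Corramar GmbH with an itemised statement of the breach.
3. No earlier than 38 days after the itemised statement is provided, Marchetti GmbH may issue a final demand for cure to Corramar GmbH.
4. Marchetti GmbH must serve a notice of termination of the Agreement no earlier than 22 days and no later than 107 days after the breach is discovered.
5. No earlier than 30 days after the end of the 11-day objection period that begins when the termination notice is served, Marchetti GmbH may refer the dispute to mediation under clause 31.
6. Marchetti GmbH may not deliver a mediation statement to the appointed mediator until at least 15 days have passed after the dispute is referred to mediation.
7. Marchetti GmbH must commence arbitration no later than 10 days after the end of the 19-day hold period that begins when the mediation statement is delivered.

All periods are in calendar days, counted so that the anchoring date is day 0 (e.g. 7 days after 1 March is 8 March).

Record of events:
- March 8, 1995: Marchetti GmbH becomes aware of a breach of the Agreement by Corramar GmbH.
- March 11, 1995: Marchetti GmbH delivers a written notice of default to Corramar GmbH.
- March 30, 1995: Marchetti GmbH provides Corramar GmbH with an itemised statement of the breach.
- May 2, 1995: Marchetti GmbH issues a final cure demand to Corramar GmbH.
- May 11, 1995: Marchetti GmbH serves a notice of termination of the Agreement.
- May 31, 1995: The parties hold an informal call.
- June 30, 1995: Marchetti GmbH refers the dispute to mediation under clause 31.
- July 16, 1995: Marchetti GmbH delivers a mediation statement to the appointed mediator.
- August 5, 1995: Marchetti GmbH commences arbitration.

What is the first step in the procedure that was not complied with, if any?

Step 1: 65 days after March 8, 1995 (when the breach is discovered) is May 12, 1995; done March 11, 1995 — timely.
Step 2: the earliest permitted date is 14 days after March 11, 1995 (when the default notice is delivered), i.e. March 25, 1995; done March 30, 1995 — permitted.
Step 3: the earliest permitted date is 38 days after March 30, 1995 (when the itemised statement is provided), i.e. May 7, 1995; done May 2, 1995 — 5 days too early.

Step 3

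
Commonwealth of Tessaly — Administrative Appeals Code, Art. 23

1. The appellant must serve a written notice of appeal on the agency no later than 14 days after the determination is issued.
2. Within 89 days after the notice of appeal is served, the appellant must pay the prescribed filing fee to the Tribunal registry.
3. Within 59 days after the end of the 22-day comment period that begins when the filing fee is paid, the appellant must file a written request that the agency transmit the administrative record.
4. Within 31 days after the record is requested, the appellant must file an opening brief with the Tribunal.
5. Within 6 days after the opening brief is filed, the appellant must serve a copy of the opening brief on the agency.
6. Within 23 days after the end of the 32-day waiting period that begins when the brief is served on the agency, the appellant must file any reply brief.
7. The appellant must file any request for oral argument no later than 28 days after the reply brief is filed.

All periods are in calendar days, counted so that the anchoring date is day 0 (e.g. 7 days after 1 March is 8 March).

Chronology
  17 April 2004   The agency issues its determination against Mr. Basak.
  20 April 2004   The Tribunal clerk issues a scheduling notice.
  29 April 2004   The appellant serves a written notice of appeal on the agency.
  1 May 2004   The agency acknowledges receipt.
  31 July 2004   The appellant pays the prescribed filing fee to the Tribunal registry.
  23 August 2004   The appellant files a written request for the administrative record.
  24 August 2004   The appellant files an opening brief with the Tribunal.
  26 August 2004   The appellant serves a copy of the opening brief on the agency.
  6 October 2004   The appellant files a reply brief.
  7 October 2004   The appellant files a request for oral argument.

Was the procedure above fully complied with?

No

Step 1: 14 days after 17 April 2004 (when the determination is issued) is 1 May 2004; completed 29 April 2004, before the deadline.
Step 2: 89 days after 29 April 2004 (when the notice of appeal is served) is 27 July 2004; not done until 31 July 2004, 4 days after the deadline.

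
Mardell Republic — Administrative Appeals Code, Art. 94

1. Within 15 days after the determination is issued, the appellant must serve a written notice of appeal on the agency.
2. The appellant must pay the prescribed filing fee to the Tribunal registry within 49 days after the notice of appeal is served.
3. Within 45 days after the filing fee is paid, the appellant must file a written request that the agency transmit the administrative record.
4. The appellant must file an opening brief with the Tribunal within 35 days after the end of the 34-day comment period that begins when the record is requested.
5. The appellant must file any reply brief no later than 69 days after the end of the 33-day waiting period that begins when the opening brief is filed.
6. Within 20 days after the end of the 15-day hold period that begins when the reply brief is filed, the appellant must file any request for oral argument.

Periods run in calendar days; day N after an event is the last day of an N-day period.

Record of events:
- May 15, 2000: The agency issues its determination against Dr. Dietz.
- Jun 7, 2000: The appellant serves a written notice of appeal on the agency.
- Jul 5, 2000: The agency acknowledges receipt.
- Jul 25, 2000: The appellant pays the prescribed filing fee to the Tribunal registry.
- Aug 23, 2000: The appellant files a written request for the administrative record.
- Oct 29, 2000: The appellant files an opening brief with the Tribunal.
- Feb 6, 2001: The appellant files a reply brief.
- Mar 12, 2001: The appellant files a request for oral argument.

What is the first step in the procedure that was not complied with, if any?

Step 1: 15 days after May 15, 2000 (when the determination is issued) is May 30, 2000; not done until Jun 7, 2000, 8 days after the deadline.

Step 1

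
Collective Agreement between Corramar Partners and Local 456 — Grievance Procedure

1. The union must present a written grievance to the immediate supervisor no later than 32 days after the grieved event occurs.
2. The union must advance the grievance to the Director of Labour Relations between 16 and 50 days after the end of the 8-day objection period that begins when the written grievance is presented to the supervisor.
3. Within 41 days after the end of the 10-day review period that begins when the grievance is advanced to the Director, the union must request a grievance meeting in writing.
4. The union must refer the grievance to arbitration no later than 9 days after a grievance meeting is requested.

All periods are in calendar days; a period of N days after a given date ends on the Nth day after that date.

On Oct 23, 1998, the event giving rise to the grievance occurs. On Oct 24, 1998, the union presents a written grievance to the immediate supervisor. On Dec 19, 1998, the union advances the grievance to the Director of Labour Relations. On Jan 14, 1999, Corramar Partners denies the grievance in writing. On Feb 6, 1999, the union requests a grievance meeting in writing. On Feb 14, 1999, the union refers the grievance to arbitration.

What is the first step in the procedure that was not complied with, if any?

None — every step was satisfied

Step 1 — counting 32 days from Oct 23, 1998 (when the grieved event occurs) gives a deadline of Nov 24, 1998; Oct 24, 1998 is within that limit.
Step 2 — 16 and 50 days from Nov 1, 1998 (end of the 8-day objection period, which began when the written grievance is presented to the supervisor on Oct 24, 1998) are Nov 17, 1998 and Dec 21, 1998 respectively; done Dec 19, 1998, which is between those dates.
Step 3 — counting 41 days from Dec 29, 1998 (end of the 10-day review period, which began when the grievance is advanced to the Director on Dec 19, 1998) gives a deadline of Feb 8, 1999; Feb 6, 1999 is within that limit.
Step 4 — counting 9 days from Feb 6, 1999 (when a grievance meeting is requested) gives a deadline of Feb 15, 1999; completed Feb 14, 1999, before the deadline.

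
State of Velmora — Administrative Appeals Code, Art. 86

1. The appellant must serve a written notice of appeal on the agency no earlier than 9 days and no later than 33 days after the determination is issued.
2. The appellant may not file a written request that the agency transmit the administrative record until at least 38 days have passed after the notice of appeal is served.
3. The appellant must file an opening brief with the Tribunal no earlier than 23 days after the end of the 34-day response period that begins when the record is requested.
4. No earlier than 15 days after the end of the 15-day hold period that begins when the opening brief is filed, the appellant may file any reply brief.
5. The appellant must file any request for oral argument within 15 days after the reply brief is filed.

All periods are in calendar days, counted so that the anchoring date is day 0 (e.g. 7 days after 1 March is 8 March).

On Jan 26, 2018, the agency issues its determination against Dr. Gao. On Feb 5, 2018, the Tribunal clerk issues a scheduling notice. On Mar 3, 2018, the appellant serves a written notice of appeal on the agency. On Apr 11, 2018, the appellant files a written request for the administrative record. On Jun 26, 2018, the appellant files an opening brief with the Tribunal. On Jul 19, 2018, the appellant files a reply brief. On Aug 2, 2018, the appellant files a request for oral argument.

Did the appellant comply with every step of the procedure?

Step 1 — 9 and 33 days from Jan 26, 2018 (when the determination is issued) are Feb 4, 2018 and Feb 28, 2018 respectively; Mar 3, 2018 is 3 days past the end of the window.
That is the first point of non-compliance.

No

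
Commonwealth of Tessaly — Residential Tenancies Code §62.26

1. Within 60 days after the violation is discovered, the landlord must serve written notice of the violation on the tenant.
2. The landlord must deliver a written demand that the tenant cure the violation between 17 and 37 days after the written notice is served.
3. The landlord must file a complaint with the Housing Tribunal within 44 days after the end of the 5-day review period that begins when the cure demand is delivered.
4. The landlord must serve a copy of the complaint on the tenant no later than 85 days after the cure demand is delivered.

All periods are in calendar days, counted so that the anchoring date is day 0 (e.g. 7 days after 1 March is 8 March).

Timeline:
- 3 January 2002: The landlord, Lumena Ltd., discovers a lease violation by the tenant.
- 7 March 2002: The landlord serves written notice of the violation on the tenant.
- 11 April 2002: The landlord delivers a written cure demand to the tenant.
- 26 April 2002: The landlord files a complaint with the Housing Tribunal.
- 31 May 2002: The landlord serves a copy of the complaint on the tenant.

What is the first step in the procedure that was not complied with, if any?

Step 1

Step 1 — counting 60 days from 3 January 2002 (when the violation is discovered) gives a deadline of 4 March 2002; 7 March 2002 misses that deadline by 3 days.
No need to go further; step 1 was not satisfied.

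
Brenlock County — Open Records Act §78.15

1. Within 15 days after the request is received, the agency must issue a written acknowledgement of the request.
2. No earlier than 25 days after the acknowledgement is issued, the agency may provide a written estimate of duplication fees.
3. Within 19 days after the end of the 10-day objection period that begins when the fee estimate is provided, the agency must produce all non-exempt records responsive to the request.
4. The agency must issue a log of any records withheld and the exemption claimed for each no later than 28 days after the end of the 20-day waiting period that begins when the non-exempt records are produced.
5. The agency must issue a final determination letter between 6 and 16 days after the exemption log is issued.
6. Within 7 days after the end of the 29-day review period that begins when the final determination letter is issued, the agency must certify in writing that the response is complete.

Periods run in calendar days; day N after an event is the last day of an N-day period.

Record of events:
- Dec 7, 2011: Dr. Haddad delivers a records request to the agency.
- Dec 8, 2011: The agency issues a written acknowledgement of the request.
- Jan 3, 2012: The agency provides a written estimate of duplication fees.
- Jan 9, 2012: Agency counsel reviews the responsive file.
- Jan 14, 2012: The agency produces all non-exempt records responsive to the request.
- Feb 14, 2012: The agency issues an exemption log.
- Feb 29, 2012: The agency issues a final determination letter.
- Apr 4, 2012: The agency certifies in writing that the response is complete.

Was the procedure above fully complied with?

Yes

Step 1: 15 days after Dec 7, 2011 (when the request is received) is Dec 22, 2011; done Dec 8, 2011 — timely.
Step 2: the earliest permitted date is 25 days after Dec 8, 2011 (when the acknowledgement is issued), i.e. Jan 2, 2012; Jan 3, 2012 is on or after that date.
Step 3: 19 days after Jan 13, 2012 (end of the 10-day objection period, which began when the fee estimate is provided on Jan 3, 2012) is Feb 1, 2012; done Jan 14, 2012 — timely.
Step 4: 28 days after Feb 3, 2012 (end of the 20-day waiting period, which began when the non-exempt records are produced on Jan 14, 2012) is Mar 2, 2012; completed Feb 14, 2012, before the deadline.
Step 5: the window is 6–16 days after Feb 14, 2012 (when the exemption log is issued), so Feb 20, 2012 through Mar 1, 2012; done Feb 29, 2012 — within the window.
Step 6: 7 days after Mar 29, 2012 (end of the 29-day review period, which began when the final determination letter is issued on Feb 29, 2012) is Apr 5, 2012; Apr 4, 2012 is within that limit.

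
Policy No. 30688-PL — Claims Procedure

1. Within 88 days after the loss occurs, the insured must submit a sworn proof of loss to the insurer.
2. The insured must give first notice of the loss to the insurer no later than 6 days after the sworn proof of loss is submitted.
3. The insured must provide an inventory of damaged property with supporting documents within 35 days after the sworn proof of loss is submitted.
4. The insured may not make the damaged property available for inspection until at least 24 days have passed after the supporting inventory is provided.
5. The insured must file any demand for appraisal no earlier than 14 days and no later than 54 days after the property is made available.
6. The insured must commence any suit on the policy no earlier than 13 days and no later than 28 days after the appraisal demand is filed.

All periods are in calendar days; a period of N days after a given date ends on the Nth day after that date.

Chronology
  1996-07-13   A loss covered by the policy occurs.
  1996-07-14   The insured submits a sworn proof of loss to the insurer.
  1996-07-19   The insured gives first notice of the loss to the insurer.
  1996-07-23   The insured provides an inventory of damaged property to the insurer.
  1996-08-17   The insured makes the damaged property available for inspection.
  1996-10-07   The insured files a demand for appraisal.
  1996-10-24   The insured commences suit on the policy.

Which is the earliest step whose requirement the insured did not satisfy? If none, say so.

Step 1 — counting 88 days from 1996-07-13 (when the loss occurs) gives a deadline of 1996-10-09; completed 1996-07-14, before the deadline.
Step 2 — counting 6 days from 1996-07-14 (when the sworn proof of loss is submitted) gives a deadline of 1996-07-20; 1996-07-19 is within that limit.
Step 3 — counting 35 days from 1996-07-14 (when the sworn proof of loss is submitted) gives a deadline of 1996-08-18; done 1996-07-23 — timely.
Step 4 — must wait 24 days from 1996-07-23 (when the supporting inventory is provided), so not before 1996-08-16; done 1996-08-17, after the minimum wait.
Step 5 — 14 and 54 days from 1996-08-17 (when the property is made available) are 1996-08-31 and 1996-10-10 respectively; done 1996-10-07, which is between those dates.
Step 6 — 13 and 28 days from 1996-10-07 (when the appraisal demand is filed) are 1996-10-20 and 1996-11-04 respectively; done 1996-10-24, which is between those dates.

None — every step was satisfied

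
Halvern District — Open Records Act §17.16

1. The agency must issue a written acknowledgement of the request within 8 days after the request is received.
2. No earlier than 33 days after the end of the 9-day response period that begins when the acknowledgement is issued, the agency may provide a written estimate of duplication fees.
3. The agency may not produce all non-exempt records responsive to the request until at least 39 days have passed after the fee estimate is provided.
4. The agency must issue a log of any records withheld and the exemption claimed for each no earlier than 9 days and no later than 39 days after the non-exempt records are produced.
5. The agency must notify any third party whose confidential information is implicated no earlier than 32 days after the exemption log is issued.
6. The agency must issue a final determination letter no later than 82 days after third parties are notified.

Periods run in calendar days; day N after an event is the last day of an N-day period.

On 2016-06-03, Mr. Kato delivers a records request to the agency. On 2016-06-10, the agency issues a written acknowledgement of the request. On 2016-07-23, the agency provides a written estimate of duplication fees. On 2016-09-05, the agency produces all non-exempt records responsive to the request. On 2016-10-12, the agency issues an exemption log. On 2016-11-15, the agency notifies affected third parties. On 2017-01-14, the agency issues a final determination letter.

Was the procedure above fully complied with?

(1) due by 2016-06-03 + 8 days = 2016-06-11; done 2016-06-10 — timely.
(2) permitted from 2016-06-19 + 33 days = 2016-07-22 onward; 2016-07-23 is on or after that date.
(3) permitted from 2016-07-23 + 39 days = 2016-08-31 onward; done 2016-09-05 — permitted.
(4) the permitted window runs from 2016-09-05 + 9 = 2016-09-14 to 2016-09-05 + 39 = 2016-10-14; 2016-10-12 falls inside that range.
(5) permitted from 2016-10-12 + 32 days = 2016-11-13 onward; 2016-11-15 is on or after that date.
(6) due by 2016-11-15 + 82 days = 2017-02-05; done 2017-01-14 — timely.

Yes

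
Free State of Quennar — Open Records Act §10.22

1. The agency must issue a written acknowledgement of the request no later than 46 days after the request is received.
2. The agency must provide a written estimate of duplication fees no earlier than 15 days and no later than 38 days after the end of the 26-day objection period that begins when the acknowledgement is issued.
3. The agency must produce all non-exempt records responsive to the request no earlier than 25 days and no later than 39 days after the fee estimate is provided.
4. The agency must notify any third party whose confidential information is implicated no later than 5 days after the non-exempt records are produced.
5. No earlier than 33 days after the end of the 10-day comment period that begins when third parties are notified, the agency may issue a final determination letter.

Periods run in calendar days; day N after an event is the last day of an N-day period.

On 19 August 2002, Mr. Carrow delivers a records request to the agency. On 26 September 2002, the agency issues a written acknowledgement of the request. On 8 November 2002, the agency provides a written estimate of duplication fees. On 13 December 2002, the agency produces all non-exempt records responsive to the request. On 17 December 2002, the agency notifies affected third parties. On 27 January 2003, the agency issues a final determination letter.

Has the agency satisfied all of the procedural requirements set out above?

Step 1: 46 days after 19 August 2002 (when the request is received) is 4 October 2002; done 26 September 2002 — timely.
Step 2: the window is 15–38 days after 22 October 2002 (end of the 26-day objection period, which began when the acknowledgement is issued on 26 September 2002), so 6 November 2002 through 29 November 2002; 8 November 2002 falls inside that range.
Step 3: the window is 25–39 days after 8 November 2002 (when the fee estimate is provided), so 3 December 2002 through 17 December 2002; done 13 December 2002, which is between those dates.
Step 4: 5 days after 13 December 2002 (when the non-exempt records are produced) is 18 December 2002; done 17 December 2002 — timely.
Step 5: the earliest permitted date is 33 days after 27 December 2002 (end of the 10-day comment period, which began when third parties are notified on 17 December 2002), i.e. 29 January 2003; acted on 27 January 2003, 2 days prematurely.
No need to go further; step 5 was not satisfied.

No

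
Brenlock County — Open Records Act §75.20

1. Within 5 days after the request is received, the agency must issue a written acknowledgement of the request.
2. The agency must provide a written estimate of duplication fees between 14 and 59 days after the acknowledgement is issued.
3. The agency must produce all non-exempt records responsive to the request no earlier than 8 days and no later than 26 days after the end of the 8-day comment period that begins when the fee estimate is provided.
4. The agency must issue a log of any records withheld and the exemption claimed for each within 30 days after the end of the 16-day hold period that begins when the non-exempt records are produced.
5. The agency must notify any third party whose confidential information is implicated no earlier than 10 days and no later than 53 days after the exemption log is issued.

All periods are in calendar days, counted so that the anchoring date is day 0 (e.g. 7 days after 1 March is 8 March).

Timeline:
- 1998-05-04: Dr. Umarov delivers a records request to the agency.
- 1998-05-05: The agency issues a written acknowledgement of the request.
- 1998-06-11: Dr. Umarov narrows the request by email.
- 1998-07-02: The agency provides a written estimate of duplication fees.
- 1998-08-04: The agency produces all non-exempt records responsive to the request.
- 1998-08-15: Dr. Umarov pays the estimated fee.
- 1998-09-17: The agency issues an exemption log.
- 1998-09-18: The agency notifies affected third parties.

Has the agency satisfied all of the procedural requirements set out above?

No

Step 1 — counting 5 days from 1998-05-04 (when the request is received) gives a deadline of 1998-05-09; 1998-05-05 is within that limit.
Step 2 — 14 and 59 days from 1998-05-05 (when the acknowledgement is issued) are 1998-05-19 and 1998-07-03 respectively; done 1998-07-02, which is between those dates.
Step 3 — 8 and 26 days from 1998-07-10 (end of the 8-day comment period, which began when the fee estimate is provided on 1998-07-02) are 1998-07-18 and 1998-08-05 respectively; done 1998-08-04, which is between those dates.
Step 4 — counting 30 days from 1998-08-20 (end of the 16-day hold period, which began when the non-exempt records are produced on 1998-08-04) gives a deadline of 1998-09-19; 1998-09-17 is within that limit.
Step 5 — 10 and 53 days from 1998-09-17 (when the exemption log is issued) are 1998-09-27 and 1998-11-09 respectively; done 1998-09-18 — 9 days before the window opened.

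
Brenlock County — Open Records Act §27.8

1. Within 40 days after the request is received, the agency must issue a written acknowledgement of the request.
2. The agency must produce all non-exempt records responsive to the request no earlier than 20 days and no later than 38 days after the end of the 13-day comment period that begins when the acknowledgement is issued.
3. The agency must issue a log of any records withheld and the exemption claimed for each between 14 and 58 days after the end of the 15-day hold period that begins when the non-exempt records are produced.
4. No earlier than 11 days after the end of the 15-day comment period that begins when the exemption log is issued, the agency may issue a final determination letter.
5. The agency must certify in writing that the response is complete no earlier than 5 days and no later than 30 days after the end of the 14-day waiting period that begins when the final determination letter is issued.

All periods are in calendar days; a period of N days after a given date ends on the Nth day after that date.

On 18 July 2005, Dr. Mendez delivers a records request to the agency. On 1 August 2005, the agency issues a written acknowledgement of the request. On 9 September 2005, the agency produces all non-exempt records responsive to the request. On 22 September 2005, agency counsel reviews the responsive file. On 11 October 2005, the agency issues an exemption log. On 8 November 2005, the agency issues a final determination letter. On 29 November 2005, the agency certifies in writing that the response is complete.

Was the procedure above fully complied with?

Yes

Step 1: 40 days after 18 July 2005 (when the request is received) is 27 August 2005; 1 August 2005 is within that limit.
Step 2: the window is 20–38 days after 14 August 2005 (end of the 13-day comment period, which began when the acknowledgement is issued on 1 August 2005), so 3 September 2005 through 21 September 2005; done 9 September 2005 — within the window.
Step 3: the window is 14–58 days after 24 September 2005 (end of the 15-day hold period, which began when the non-exempt records are produced on 9 September 2005), so 8 October 2005 through 21 November 2005; done 11 October 2005, which is between those dates.
Step 4: the earliest permitted date is 11 days after 26 October 2005 (end of the 15-day comment period, which began when the exemption log is issued on 11 October 2005), i.e. 6 November 2005; 8 November 2005 is on or after that date.
Step 5: the window is 5–30 days after 22 November 2005 (end of the 14-day waiting period, which began when the final determination letter is issued on 8 November 2005), so 27 November 2005 through 22 December 2005; 29 November 2005 falls inside that range.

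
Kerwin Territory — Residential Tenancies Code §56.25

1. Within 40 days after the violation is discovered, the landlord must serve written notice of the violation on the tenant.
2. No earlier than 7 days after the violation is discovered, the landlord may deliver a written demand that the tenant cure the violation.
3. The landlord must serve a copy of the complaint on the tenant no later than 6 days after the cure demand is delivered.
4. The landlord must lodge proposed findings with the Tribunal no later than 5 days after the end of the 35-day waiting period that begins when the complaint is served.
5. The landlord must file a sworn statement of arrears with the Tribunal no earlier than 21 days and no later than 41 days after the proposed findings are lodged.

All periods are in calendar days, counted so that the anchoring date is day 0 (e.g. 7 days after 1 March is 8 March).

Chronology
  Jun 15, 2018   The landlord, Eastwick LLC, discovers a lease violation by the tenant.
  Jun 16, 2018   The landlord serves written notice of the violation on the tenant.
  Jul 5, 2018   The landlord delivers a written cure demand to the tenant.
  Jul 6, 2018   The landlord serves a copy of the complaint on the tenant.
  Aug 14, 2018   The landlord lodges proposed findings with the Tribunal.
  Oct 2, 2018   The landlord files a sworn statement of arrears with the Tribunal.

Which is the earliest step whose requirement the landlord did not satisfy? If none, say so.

Step 1: 40 days after Jun 15, 2018 (when the violation is discovered) is Jul 25, 2018; completed Jun 16, 2018, before the deadline.
Step 2: the earliest permitted date is 7 days after Jun 15, 2018 (when the violation is discovered), i.e. Jun 22, 2018; done Jul 5, 2018, after the minimum wait.
Step 3: 6 days after Jul 5, 2018 (when the cure demand is delivered) is Jul 11, 2018; done Jul 6, 2018 — timely.
Step 4: 5 days after Aug 10, 2018 (end of the 35-day waiting period, which began when the complaint is served on Jul 6, 2018) is Aug 15, 2018; done Aug 14, 2018 — timely.
Step 5: the window is 21–41 days after Aug 14, 2018 (when the proposed findings are lodged), so Sep 4, 2018 through Sep 24, 2018; Oct 2, 2018 is 8 days past the end of the window.

Step 5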